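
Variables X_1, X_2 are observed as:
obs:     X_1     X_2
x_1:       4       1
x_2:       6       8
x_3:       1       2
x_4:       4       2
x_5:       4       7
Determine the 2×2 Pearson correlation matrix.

Step 1 — column means:
  mean(X_1) = (4 + 6 + 1 + 4 + 4) / 5 = 19/5 = 3.8
  mean(X_2) = (1 + 8 + 2 + 2 + 7) / 5 = 20/5 = 4

Step 2 — sample variances and covariances s[i,j] = (1/(n-1)) · Σ_k (x_{k,i} - mean_i) · (x_{k,j} - mean_j), with n-1 = 4:
  s[X_1,X_1] = ((0.2)·(0.2) + (2.2)·(2.2) + (-2.8)·(-2.8) + (0.2)·(0.2) + (0.2)·(0.2)) / 4 = 12.8/4 = 3.2
  s[X_1,X_2] = ((0.2)·(-3) + (2.2)·(4) + (-2.8)·(-2) + (0.2)·(-2) + (0.2)·(3)) / 4 = 14/4 = 3.5
  s[X_2,X_2] = ((-3)·(-3) + (4)·(4) + (-2)·(-2) + (-2)·(-2) + (3)·(3)) / 4 = 42/4 = 10.5
  Sample standard deviations s_i = √(s[i,i]):
  s(X_1) = √(3.2) = 1.7889
  s(X_2) = √(10.5) = 3.2404

Step 3 — r_{ij} = s_{ij} / (s_i · s_j):
  r[X_1,X_1] = 1 (diagonal).
  r[X_1,X_2] = 3.5 / (1.7889 · 3.2404) = 3.5 / 5.7966 = 0.6038
  r[X_2,X_2] = 1 (diagonal).

R is symmetric with unit diagonal. Assembling:

R = [[1, 0.6038],
 [0.6038, 1]]


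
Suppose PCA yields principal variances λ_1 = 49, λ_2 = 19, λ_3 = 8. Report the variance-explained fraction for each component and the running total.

Step 1 — total variance = trace(Sigma) = Σ λ_i = 49 + 19 + 8 = 76.

Step 2 — fraction explained by component i = λ_i / Σ λ:
  PC1: 49/76 = 0.6447
  PC2: 19/76 = 0.25
  PC3: 8/76 = 0.1053

Step 3 — cumulative fraction after k components = (λ_1 + ... + λ_k) / Σ λ:
  k = 1: 49/76 = 0.6447
  k = 2: (49 + 19)/76 = 68/76 = 0.8947
  k = 3: (49 + 19 + 8)/76 = 76/76 = 1

Summary (fraction, with percent):

explained: PC1 0.6447 (64.47%), PC2 0.25 (25%), PC3 0.1053 (10.53%);  cumulative: 0.6447, 0.8947, 1


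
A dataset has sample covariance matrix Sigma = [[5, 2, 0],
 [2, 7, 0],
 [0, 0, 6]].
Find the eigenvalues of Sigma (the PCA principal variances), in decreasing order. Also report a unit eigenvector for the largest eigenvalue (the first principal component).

Step 1 — characteristic polynomial p(λ) = det(λI - Sigma) = λ³ - tr·λ² + c_1·λ - det, where tr = trace, c_1 = sum of the principal 2×2 minors, det = det(Sigma):
  tr = 5 + 7 + 6 = 18,
  c_1 = (5·7 - (2)²) + (5·6 - (0)²) + (7·6 - (0)²) = 31 + 30 + 42 = 103,
  det = 5·(7·6 - (0)²) - (2)·((2)·6 - (0)·(0)) + (0)·((2)·(0) - 7·(0)) = 5·(42) - (2)·(12) + (0)·(0) = 186.
  So p(λ) = λ³ - 18λ² + 103λ - 186.
Step 2 — look for an integer root (rational root theorem: any rational root is an integer divisor of 186). Testing λ = 6:
  p(6) = 216 - 648 + 618 - 186 = 0  ✓
  Dividing out (λ - 6): p(λ) = (λ - 6)(λ² - 12λ + 31).
Step 3 — remaining eigenvalues from the quadratic λ² - 12λ + 31 = 0:
  Δ = 12² - 4·31 = 144 - 124 = 20,  λ = (12 ± √20)/2 = (12 ± 4.4721)/2 ≈ 8.2361 or 3.7639.
  Sorted: λ_1 = 8.2361,  λ_2 = 6,  λ_3 = 3.7639  (check: sum = 18 = tr ✓).

Step 4 — unit eigenvector for λ_1 ≈ 8.2361: v spans the null space of (Sigma - λ_1 I), whose rows are
  r_1 = (-3.2361, 2, 0),  r_2 = (2, -1.2361, 0),  r_3 = (0, 0, -2.2361).
  v is orthogonal to every row, so take v ∝ r_1 × r_3 = ((2)·(-2.2361) - (0)·(0), (0)·(0) - (-3.2361)·(-2.2361), (-3.2361)·(0) - (2)·(0)) ≈ (-4.4721, -7.2361, 0).
  Rescale (multiply by -1 so the first nonzero entry is positive): u = (4.4721, 7.2361, 0).
  ||u|| = √((4.4721)² + (7.2361)² + (0)²) = √(72.3607) ≈ 8.5065,  v_1 = u/||u|| ≈ (0.5257, 0.8507, 0) (||v_1|| = 1).

λ_1 = 8.2361,  λ_2 = 6,  λ_3 = 3.7639;  v_1 ≈ (0.5257, 0.8507, 0)


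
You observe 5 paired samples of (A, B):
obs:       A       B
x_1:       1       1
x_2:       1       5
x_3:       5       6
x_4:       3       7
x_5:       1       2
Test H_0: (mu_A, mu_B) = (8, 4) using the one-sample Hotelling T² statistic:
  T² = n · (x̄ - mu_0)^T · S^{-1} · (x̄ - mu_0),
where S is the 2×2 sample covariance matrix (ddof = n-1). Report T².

Step 1 — sample mean vector:
  mean(A) = (1 + 1 + 5 + 3 + 1) / 5 = 11/5 = 2.2
  mean(B) = (1 + 5 + 6 + 7 + 2) / 5 = 21/5 = 4.2
  x̄ = (2.2, 4.2),  deviation x̄ - mu_0 = (2.2, 4.2) - (8, 4) = (-5.8, 0.2).

Step 2 — sample covariance matrix, S[i,j] = (1/(n-1)) · Σ_k (x_{k,i} - mean_i) · (x_{k,j} - mean_j), divisor n-1 = 4:
  S[A,A] = ((-1.2)·(-1.2) + (-1.2)·(-1.2) + (2.8)·(2.8) + (0.8)·(0.8) + (-1.2)·(-1.2)) / 4 = 12.8/4 = 3.2
  S[A,B] = ((-1.2)·(-3.2) + (-1.2)·(0.8) + (2.8)·(1.8) + (0.8)·(2.8) + (-1.2)·(-2.2)) / 4 = 12.8/4 = 3.2
  S[B,B] = ((-3.2)·(-3.2) + (0.8)·(0.8) + (1.8)·(1.8) + (2.8)·(2.8) + (-2.2)·(-2.2)) / 4 = 26.8/4 = 6.7
  S = [[3.2, 3.2],
 [3.2, 6.7]].

Step 3 — invert S. det(S) = 3.2·6.7 - (3.2)² = 11.2.
  S^{-1} = (1/det) · [[d, -b], [-b, a]] = [[0.5982, -0.2857],
 [-0.2857, 0.2857]].

Step 4 — quadratic form (x̄ - mu_0)^T · S^{-1} · (x̄ - mu_0):
  S^{-1} · (x̄ - mu_0) = (-3.5268, 1.7143),
  (x̄ - mu_0)^T · [...] = (-5.8)·(-3.5268) + (0.2)·(1.7143) = 20.7982.

Step 5 — scale by n: T² = 5 · 20.7982 = 103.9911.

T² ≈ 103.9911


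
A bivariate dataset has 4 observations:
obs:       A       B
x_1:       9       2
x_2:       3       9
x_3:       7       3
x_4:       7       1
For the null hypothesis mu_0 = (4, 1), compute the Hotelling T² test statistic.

Step 1 — sample mean vector:
  mean(A) = (9 + 3 + 7 + 7) / 4 = 26/4 = 6.5
  mean(B) = (2 + 9 + 3 + 1) / 4 = 15/4 = 3.75
  x̄ = (6.5, 3.75),  deviation x̄ - mu_0 = (6.5, 3.75) - (4, 1) = (2.5, 2.75).

Step 2 — sample covariance matrix, S[i,j] = (1/(n-1)) · Σ_k (x_{k,i} - mean_i) · (x_{k,j} - mean_j), divisor n-1 = 3:
  S[A,A] = ((2.5)·(2.5) + (-3.5)·(-3.5) + (0.5)·(0.5) + (0.5)·(0.5)) / 3 = 19/3 = 6.3333
  S[A,B] = ((2.5)·(-1.75) + (-3.5)·(5.25) + (0.5)·(-0.75) + (0.5)·(-2.75)) / 3 = -24.5/3 = -8.1667
  S[B,B] = ((-1.75)·(-1.75) + (5.25)·(5.25) + (-0.75)·(-0.75) + (-2.75)·(-2.75)) / 3 = 38.75/3 = 12.9167
  S = [[6.3333, -8.1667],
 [-8.1667, 12.9167]].

Step 3 — invert S. det(S) = 6.3333·12.9167 - (-8.1667)² = 15.1111.
  S^{-1} = (1/det) · [[d, -b], [-b, a]] = [[0.8548, 0.5404],
 [0.5404, 0.4191]].

Step 4 — quadratic form (x̄ - mu_0)^T · S^{-1} · (x̄ - mu_0):
  S^{-1} · (x̄ - mu_0) = (3.6232, 2.5037),
  (x̄ - mu_0)^T · [...] = (2.5)·(3.6232) + (2.75)·(2.5037) = 15.943.

Step 5 — scale by n: T² = 4 · 15.943 = 63.7721.

T² ≈ 63.7721


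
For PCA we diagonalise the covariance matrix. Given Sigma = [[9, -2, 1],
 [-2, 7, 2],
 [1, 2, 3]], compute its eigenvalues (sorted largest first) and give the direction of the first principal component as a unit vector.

Step 1 — characteristic polynomial p(λ) = det(λI - Sigma) = λ³ - tr·λ² + c_1·λ - det, where tr = trace, c_1 = sum of the principal 2×2 minors, det = det(Sigma):
  tr = 9 + 7 + 3 = 19,
  c_1 = (9·7 - (-2)²) + (9·3 - (1)²) + (7·3 - (2)²) = 59 + 26 + 17 = 102,
  det = 9·(7·3 - (2)²) - (-2)·((-2)·3 - (2)·(1)) + (1)·((-2)·(2) - 7·(1)) = 9·(17) - (-2)·(-8) + (1)·(-11) = 126.
  So p(λ) = λ³ - 19λ² + 102λ - 126.
Step 2 — look for an integer root (rational root theorem: any rational root is an integer divisor of 126). Testing λ = 7:
  p(7) = 343 - 931 + 714 - 126 = 0  ✓
  Dividing out (λ - 7): p(λ) = (λ - 7)(λ² - 12λ + 18).
Step 3 — remaining eigenvalues from the quadratic λ² - 12λ + 18 = 0:
  Δ = 12² - 4·18 = 144 - 72 = 72,  λ = (12 ± √72)/2 = (12 ± 8.4853)/2 ≈ 10.2426 or 1.7574.
  Sorted: λ_1 = 10.2426,  λ_2 = 7,  λ_3 = 1.7574  (check: sum = 19 = tr ✓).

Step 4 — unit eigenvector for λ_1 ≈ 10.2426: v spans the null space of (Sigma - λ_1 I), whose rows are
  r_1 = (-1.2426, -2, 1),  r_2 = (-2, -3.2426, 2),  r_3 = (1, 2, -7.2426).
  v is orthogonal to every row, so take v ∝ r_1 × r_3 = ((-2)·(-7.2426) - (1)·(2), (1)·(1) - (-1.2426)·(-7.2426), (-1.2426)·(2) - (-2)·(1)) ≈ (12.4853, -8, -0.4853).
  Let u = (12.4853, -8, -0.4853).
  ||u|| = √((12.4853)² + (-8)² + (-0.4853)²) = √(220.1177) ≈ 14.8364,  v_1 = u/||u|| ≈ (0.8415, -0.5392, -0.0327) (||v_1|| = 1).

λ_1 = 10.2426,  λ_2 = 7,  λ_3 = 1.7574;  v_1 ≈ (0.8415, -0.5392, -0.0327)


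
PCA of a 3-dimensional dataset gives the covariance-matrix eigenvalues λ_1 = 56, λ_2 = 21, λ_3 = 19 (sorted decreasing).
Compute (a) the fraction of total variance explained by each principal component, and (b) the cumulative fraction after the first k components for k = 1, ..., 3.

Step 1 — total variance = trace(Sigma) = Σ λ_i = 56 + 21 + 19 = 96.

Step 2 — fraction explained by component i = λ_i / Σ λ:
  PC1: 56/96 = 0.5833
  PC2: 21/96 = 0.2188
  PC3: 19/96 = 0.1979

Step 3 — cumulative fraction after k components = (λ_1 + ... + λ_k) / Σ λ:
  k = 1: 56/96 = 0.5833
  k = 2: (56 + 21)/96 = 77/96 = 0.8021
  k = 3: (56 + 21 + 19)/96 = 96/96 = 1

Summary (fraction, with percent):

explained: PC1 0.5833 (58.33%), PC2 0.2188 (21.88%), PC3 0.1979 (19.79%);  cumulative: 0.5833, 0.8021, 1


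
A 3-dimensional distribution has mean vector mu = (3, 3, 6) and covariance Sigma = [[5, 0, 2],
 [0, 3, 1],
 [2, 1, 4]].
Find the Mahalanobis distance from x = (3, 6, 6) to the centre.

Step 1 — centre the observation: (x - mu) = (0, 3, 0).

Step 2 — invert Sigma (cofactor / det for 3×3, or solve directly):
  Sigma^{-1} = [[0.2558, 0.0465, -0.1395],
 [0.0465, 0.3721, -0.1163],
 [-0.1395, -0.1163, 0.3488]].

Step 3 — form the quadratic (x - mu)^T · Sigma^{-1} · (x - mu):
  Sigma^{-1} · (x - mu) = (0.1395, 1.1163, -0.3488).
  (x - mu)^T · [Sigma^{-1} · (x - mu)] = (0)·(0.1395) + (3)·(1.1163) + (0)·(-0.3488) = 3.3488.

Step 4 — take square root: d = √(3.3488) ≈ 1.83.

d(x, mu) = √(3.3488) ≈ 1.83


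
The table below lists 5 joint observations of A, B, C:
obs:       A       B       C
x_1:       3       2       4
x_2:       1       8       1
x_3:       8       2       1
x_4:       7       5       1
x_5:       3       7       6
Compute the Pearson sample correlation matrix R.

Step 1 — column means:
  mean(A) = (3 + 1 + 8 + 7 + 3) / 5 = 22/5 = 4.4
  mean(B) = (2 + 8 + 2 + 5 + 7) / 5 = 24/5 = 4.8
  mean(C) = (4 + 1 + 1 + 1 + 6) / 5 = 13/5 = 2.6

Step 2 — sample variances and covariances s[i,j] = (1/(n-1)) · Σ_k (x_{k,i} - mean_i) · (x_{k,j} - mean_j), with n-1 = 4:
  s[A,A] = ((-1.4)·(-1.4) + (-3.4)·(-3.4) + (3.6)·(3.6) + (2.6)·(2.6) + (-1.4)·(-1.4)) / 4 = 35.2/4 = 8.8
  s[A,B] = ((-1.4)·(-2.8) + (-3.4)·(3.2) + (3.6)·(-2.8) + (2.6)·(0.2) + (-1.4)·(2.2)) / 4 = -19.6/4 = -4.9
  s[A,C] = ((-1.4)·(1.4) + (-3.4)·(-1.6) + (3.6)·(-1.6) + (2.6)·(-1.6) + (-1.4)·(3.4)) / 4 = -11.2/4 = -2.8
  s[B,B] = ((-2.8)·(-2.8) + (3.2)·(3.2) + (-2.8)·(-2.8) + (0.2)·(0.2) + (2.2)·(2.2)) / 4 = 30.8/4 = 7.7
  s[B,C] = ((-2.8)·(1.4) + (3.2)·(-1.6) + (-2.8)·(-1.6) + (0.2)·(-1.6) + (2.2)·(3.4)) / 4 = 2.6/4 = 0.65
  s[C,C] = ((1.4)·(1.4) + (-1.6)·(-1.6) + (-1.6)·(-1.6) + (-1.6)·(-1.6) + (3.4)·(3.4)) / 4 = 21.2/4 = 5.3
  Sample standard deviations s_i = √(s[i,i]):
  s(A) = √(8.8) = 2.9665
  s(B) = √(7.7) = 2.7749
  s(C) = √(5.3) = 2.3022

Step 3 — r_{ij} = s_{ij} / (s_i · s_j):
  r[A,A] = 1 (diagonal).
  r[A,B] = -4.9 / (2.9665 · 2.7749) = -4.9 / 8.2316 = -0.5953
  r[A,C] = -2.8 / (2.9665 · 2.3022) = -2.8 / 6.8293 = -0.41
  r[B,B] = 1 (diagonal).
  r[B,C] = 0.65 / (2.7749 · 2.3022) = 0.65 / 6.3883 = 0.1017
  r[C,C] = 1 (diagonal).

R is symmetric with unit diagonal. Assembling:

R = [[1, -0.5953, -0.41],
 [-0.5953, 1, 0.1017],
 [-0.41, 0.1017, 1]]


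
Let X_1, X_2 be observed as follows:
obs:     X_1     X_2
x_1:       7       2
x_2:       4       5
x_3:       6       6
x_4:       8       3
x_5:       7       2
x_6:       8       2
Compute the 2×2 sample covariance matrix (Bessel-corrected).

Step 1 — column means:
  mean(X_1) = (7 + 4 + 6 + 8 + 7 + 8) / 6 = 40/6 = 6.6667
  mean(X_2) = (2 + 5 + 6 + 3 + 2 + 2) / 6 = 20/6 = 3.3333

Step 2 — sample covariance S[i,j] = (1/(n-1)) · Σ_k (x_{k,i} - mean_i) · (x_{k,j} - mean_j), with n-1 = 5.
  S[X_1,X_1] = ((0.3333)·(0.3333) + (-2.6667)·(-2.6667) + (-0.6667)·(-0.6667) + (1.3333)·(1.3333) + (0.3333)·(0.3333) + (1.3333)·(1.3333)) / 5 = 11.3333/5 = 2.2667
  S[X_1,X_2] = ((0.3333)·(-1.3333) + (-2.6667)·(1.6667) + (-0.6667)·(2.6667) + (1.3333)·(-0.3333) + (0.3333)·(-1.3333) + (1.3333)·(-1.3333)) / 5 = -9.3333/5 = -1.8667
  S[X_2,X_2] = ((-1.3333)·(-1.3333) + (1.6667)·(1.6667) + (2.6667)·(2.6667) + (-0.3333)·(-0.3333) + (-1.3333)·(-1.3333) + (-1.3333)·(-1.3333)) / 5 = 15.3333/5 = 3.0667

S is symmetric (S[j,i] = S[i,j]). Assembling:

S = [[2.2667, -1.8667],
 [-1.8667, 3.0667]]


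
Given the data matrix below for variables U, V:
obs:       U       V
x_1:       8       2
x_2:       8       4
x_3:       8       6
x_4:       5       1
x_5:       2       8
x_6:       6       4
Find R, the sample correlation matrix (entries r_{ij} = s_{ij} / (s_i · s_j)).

Step 1 — column means:
  mean(U) = (8 + 8 + 8 + 5 + 2 + 6) / 6 = 37/6 = 6.1667
  mean(V) = (2 + 4 + 6 + 1 + 8 + 4) / 6 = 25/6 = 4.1667

Step 2 — sample variances and covariances s[i,j] = (1/(n-1)) · Σ_k (x_{k,i} - mean_i) · (x_{k,j} - mean_j), with n-1 = 5:
  s[U,U] = ((1.8333)·(1.8333) + (1.8333)·(1.8333) + (1.8333)·(1.8333) + (-1.1667)·(-1.1667) + (-4.1667)·(-4.1667) + (-0.1667)·(-0.1667)) / 5 = 28.8333/5 = 5.7667
  s[U,V] = ((1.8333)·(-2.1667) + (1.8333)·(-0.1667) + (1.8333)·(1.8333) + (-1.1667)·(-3.1667) + (-4.1667)·(3.8333) + (-0.1667)·(-0.1667)) / 5 = -13.1667/5 = -2.6333
  s[V,V] = ((-2.1667)·(-2.1667) + (-0.1667)·(-0.1667) + (1.8333)·(1.8333) + (-3.1667)·(-3.1667) + (3.8333)·(3.8333) + (-0.1667)·(-0.1667)) / 5 = 32.8333/5 = 6.5667
  Sample standard deviations s_i = √(s[i,i]):
  s(U) = √(5.7667) = 2.4014
  s(V) = √(6.5667) = 2.5626

Step 3 — r_{ij} = s_{ij} / (s_i · s_j):
  r[U,U] = 1 (diagonal).
  r[U,V] = -2.6333 / (2.4014 · 2.5626) = -2.6333 / 6.1537 = -0.4279
  r[V,V] = 1 (diagonal).

R is symmetric with unit diagonal. Assembling:

R = [[1, -0.4279],
 [-0.4279, 1]]


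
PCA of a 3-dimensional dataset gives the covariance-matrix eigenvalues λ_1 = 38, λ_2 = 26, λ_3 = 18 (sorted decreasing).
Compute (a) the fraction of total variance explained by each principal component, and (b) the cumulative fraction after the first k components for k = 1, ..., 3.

Step 1 — total variance = trace(Sigma) = Σ λ_i = 38 + 26 + 18 = 82.

Step 2 — fraction explained by component i = λ_i / Σ λ:
  PC1: 38/82 = 0.4634
  PC2: 26/82 = 0.3171
  PC3: 18/82 = 0.2195

Step 3 — cumulative fraction after k components = (λ_1 + ... + λ_k) / Σ λ:
  k = 1: 38/82 = 0.4634
  k = 2: (38 + 26)/82 = 64/82 = 0.7805
  k = 3: (38 + 26 + 18)/82 = 82/82 = 1

Summary (fraction, with percent):

explained: PC1 0.4634 (46.34%), PC2 0.3171 (31.71%), PC3 0.2195 (21.95%);  cumulative: 0.4634, 0.7805, 1


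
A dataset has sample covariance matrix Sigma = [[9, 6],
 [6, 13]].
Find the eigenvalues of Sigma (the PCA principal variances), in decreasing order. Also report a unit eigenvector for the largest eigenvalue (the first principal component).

Step 1 — characteristic polynomial of 2×2 Sigma:
  det(Sigma - λI) = λ² - trace · λ + det = 0.
  trace = 9 + 13 = 22, det = 9·13 - (6)² = 81.
Step 2 — discriminant:
  Δ = trace² - 4·det = 484 - 324 = 160.
Step 3 — eigenvalues:
  λ = (trace ± √Δ)/2 = (22 ± 12.6491)/2,
  λ_1 = 17.3246,  λ_2 = 4.6754.

Step 4 — unit eigenvector for λ_1: solve (Sigma - λ_1 I)v = 0. First row:
  (9 - 17.3246)·v_x + (6)·v_y = 0, i.e. (-8.3246)·v_x + (6)·v_y = 0,
  so v ∝ (b, λ_1 - a) = (6, 8.3246) = u.
  ||u|| = √((6)² + (8.3246)²) = √(105.2982) ≈ 10.2615,
  v_1 = u/||u|| ≈ (0.5847, 0.8112) (||v_1|| = 1).

λ_1 = 17.3246,  λ_2 = 4.6754;  v_1 ≈ (0.5847, 0.8112)


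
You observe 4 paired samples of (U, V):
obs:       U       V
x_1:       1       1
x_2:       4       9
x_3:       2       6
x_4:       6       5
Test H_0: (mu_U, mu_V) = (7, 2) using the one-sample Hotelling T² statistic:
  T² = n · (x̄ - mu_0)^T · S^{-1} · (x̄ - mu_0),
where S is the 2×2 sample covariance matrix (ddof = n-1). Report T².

Step 1 — sample mean vector:
  mean(U) = (1 + 4 + 2 + 6) / 4 = 13/4 = 3.25
  mean(V) = (1 + 9 + 6 + 5) / 4 = 21/4 = 5.25
  x̄ = (3.25, 5.25),  deviation x̄ - mu_0 = (3.25, 5.25) - (7, 2) = (-3.75, 3.25).

Step 2 — sample covariance matrix, S[i,j] = (1/(n-1)) · Σ_k (x_{k,i} - mean_i) · (x_{k,j} - mean_j), divisor n-1 = 3:
  S[U,U] = ((-2.25)·(-2.25) + (0.75)·(0.75) + (-1.25)·(-1.25) + (2.75)·(2.75)) / 3 = 14.75/3 = 4.9167
  S[U,V] = ((-2.25)·(-4.25) + (0.75)·(3.75) + (-1.25)·(0.75) + (2.75)·(-0.25)) / 3 = 10.75/3 = 3.5833
  S[V,V] = ((-4.25)·(-4.25) + (3.75)·(3.75) + (0.75)·(0.75) + (-0.25)·(-0.25)) / 3 = 32.75/3 = 10.9167
  S = [[4.9167, 3.5833],
 [3.5833, 10.9167]].

Step 3 — invert S. det(S) = 4.9167·10.9167 - (3.5833)² = 40.8333.
  S^{-1} = (1/det) · [[d, -b], [-b, a]] = [[0.2673, -0.0878],
 [-0.0878, 0.1204]].

Step 4 — quadratic form (x̄ - mu_0)^T · S^{-1} · (x̄ - mu_0):
  S^{-1} · (x̄ - mu_0) = (-1.2878, 0.7204),
  (x̄ - mu_0)^T · [...] = (-3.75)·(-1.2878) + (3.25)·(0.7204) = 7.1704.

Step 5 — scale by n: T² = 4 · 7.1704 = 28.6816.

T² ≈ 28.6816


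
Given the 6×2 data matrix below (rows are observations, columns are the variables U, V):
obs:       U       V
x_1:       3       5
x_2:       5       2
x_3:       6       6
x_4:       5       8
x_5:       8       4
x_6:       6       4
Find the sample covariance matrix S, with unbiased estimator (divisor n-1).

Step 1 — column means:
  mean(U) = (3 + 5 + 6 + 5 + 8 + 6) / 6 = 33/6 = 5.5
  mean(V) = (5 + 2 + 6 + 8 + 4 + 4) / 6 = 29/6 = 4.8333

Step 2 — sample covariance S[i,j] = (1/(n-1)) · Σ_k (x_{k,i} - mean_i) · (x_{k,j} - mean_j), with n-1 = 5.
  S[U,U] = ((-2.5)·(-2.5) + (-0.5)·(-0.5) + (0.5)·(0.5) + (-0.5)·(-0.5) + (2.5)·(2.5) + (0.5)·(0.5)) / 5 = 13.5/5 = 2.7
  S[U,V] = ((-2.5)·(0.1667) + (-0.5)·(-2.8333) + (0.5)·(1.1667) + (-0.5)·(3.1667) + (2.5)·(-0.8333) + (0.5)·(-0.8333)) / 5 = -2.5/5 = -0.5
  S[V,V] = ((0.1667)·(0.1667) + (-2.8333)·(-2.8333) + (1.1667)·(1.1667) + (3.1667)·(3.1667) + (-0.8333)·(-0.8333) + (-0.8333)·(-0.8333)) / 5 = 20.8333/5 = 4.1667

S is symmetric (S[j,i] = S[i,j]). Assembling:

S = [[2.7, -0.5],
 [-0.5, 4.1667]]


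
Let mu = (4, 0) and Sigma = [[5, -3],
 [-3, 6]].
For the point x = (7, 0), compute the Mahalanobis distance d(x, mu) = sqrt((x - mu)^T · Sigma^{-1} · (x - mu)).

Step 1 — centre the observation: (x - mu) = (3, 0).

Step 2 — invert Sigma. det(Sigma) = 5·6 - (-3)² = 21.
  Sigma^{-1} = (1/det) · [[d, -b], [-b, a]] = [[0.2857, 0.1429],
 [0.1429, 0.2381]].

Step 3 — form the quadratic (x - mu)^T · Sigma^{-1} · (x - mu):
  Sigma^{-1} · (x - mu) = (0.8571, 0.4286).
  (x - mu)^T · [Sigma^{-1} · (x - mu)] = (3)·(0.8571) + (0)·(0.4286) = 2.5714.

Step 4 — take square root: d = √(2.5714) ≈ 1.6036.

d(x, mu) = √(2.5714) ≈ 1.6036


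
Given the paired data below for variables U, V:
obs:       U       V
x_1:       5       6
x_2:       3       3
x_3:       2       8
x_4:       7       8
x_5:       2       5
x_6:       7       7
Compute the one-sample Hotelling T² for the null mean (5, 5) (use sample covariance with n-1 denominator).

Step 1 — sample mean vector:
  mean(U) = (5 + 3 + 2 + 7 + 2 + 7) / 6 = 26/6 = 4.3333
  mean(V) = (6 + 3 + 8 + 8 + 5 + 7) / 6 = 37/6 = 6.1667
  x̄ = (4.3333, 6.1667),  deviation x̄ - mu_0 = (4.3333, 6.1667) - (5, 5) = (-0.6667, 1.1667).

Step 2 — sample covariance matrix, S[i,j] = (1/(n-1)) · Σ_k (x_{k,i} - mean_i) · (x_{k,j} - mean_j), divisor n-1 = 5:
  S[U,U] = ((0.6667)·(0.6667) + (-1.3333)·(-1.3333) + (-2.3333)·(-2.3333) + (2.6667)·(2.6667) + (-2.3333)·(-2.3333) + (2.6667)·(2.6667)) / 5 = 27.3333/5 = 5.4667
  S[U,V] = ((0.6667)·(-0.1667) + (-1.3333)·(-3.1667) + (-2.3333)·(1.8333) + (2.6667)·(1.8333) + (-2.3333)·(-1.1667) + (2.6667)·(0.8333)) / 5 = 9.6667/5 = 1.9333
  S[V,V] = ((-0.1667)·(-0.1667) + (-3.1667)·(-3.1667) + (1.8333)·(1.8333) + (1.8333)·(1.8333) + (-1.1667)·(-1.1667) + (0.8333)·(0.8333)) / 5 = 18.8333/5 = 3.7667
  S = [[5.4667, 1.9333],
 [1.9333, 3.7667]].

Step 3 — invert S. det(S) = 5.4667·3.7667 - (1.9333)² = 16.8533.
  S^{-1} = (1/det) · [[d, -b], [-b, a]] = [[0.2235, -0.1147],
 [-0.1147, 0.3244]].

Step 4 — quadratic form (x̄ - mu_0)^T · S^{-1} · (x̄ - mu_0):
  S^{-1} · (x̄ - mu_0) = (-0.2828, 0.4549),
  (x̄ - mu_0)^T · [...] = (-0.6667)·(-0.2828) + (1.1667)·(0.4549) = 0.7193.

Step 5 — scale by n: T² = 6 · 0.7193 = 4.3157.

T² ≈ 4.3157


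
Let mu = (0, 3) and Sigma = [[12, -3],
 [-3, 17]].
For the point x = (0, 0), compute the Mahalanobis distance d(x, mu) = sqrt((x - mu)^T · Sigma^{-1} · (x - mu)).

Step 1 — centre the observation: (x - mu) = (0, -3).

Step 2 — invert Sigma. det(Sigma) = 12·17 - (-3)² = 195.
  Sigma^{-1} = (1/det) · [[d, -b], [-b, a]] = [[0.0872, 0.0154],
 [0.0154, 0.0615]].

Step 3 — form the quadratic (x - mu)^T · Sigma^{-1} · (x - mu):
  Sigma^{-1} · (x - mu) = (-0.0462, -0.1846).
  (x - mu)^T · [Sigma^{-1} · (x - mu)] = (0)·(-0.0462) + (-3)·(-0.1846) = 0.5538.

Step 4 — take square root: d = √(0.5538) ≈ 0.7442.

d(x, mu) = √(0.5538) ≈ 0.7442


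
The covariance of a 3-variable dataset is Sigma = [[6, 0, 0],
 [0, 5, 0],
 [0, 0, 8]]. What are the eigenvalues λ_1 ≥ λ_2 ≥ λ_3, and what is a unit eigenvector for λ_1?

Step 1 — characteristic polynomial p(λ) = det(λI - Sigma) = λ³ - tr·λ² + c_1·λ - det, where tr = trace, c_1 = sum of the principal 2×2 minors, det = det(Sigma):
  tr = 6 + 5 + 8 = 19,
  c_1 = (6·5 - (0)²) + (6·8 - (0)²) + (5·8 - (0)²) = 30 + 48 + 40 = 118,
  det = 6·(5·8 - (0)²) - (0)·((0)·8 - (0)·(0)) + (0)·((0)·(0) - 5·(0)) = 6·(40) - (0)·(0) + (0)·(0) = 240.
  So p(λ) = λ³ - 19λ² + 118λ - 240.
Step 2 — look for an integer root (rational root theorem: any rational root is an integer divisor of 240). Testing λ = 5:
  p(5) = 125 - 475 + 590 - 240 = 0  ✓
  Dividing out (λ - 5): p(λ) = (λ - 5)(λ² - 14λ + 48).
Step 3 — remaining eigenvalues from the quadratic λ² - 14λ + 48 = 0:
  Δ = 14² - 4·48 = 196 - 192 = 4,  λ = (14 ± √4)/2 = (14 ± 2)/2 = 8 or 6.
  Sorted: λ_1 = 8,  λ_2 = 6,  λ_3 = 5  (check: sum = 19 = tr ✓).

Step 4 — unit eigenvector for λ_1 = 8: v spans the null space of (Sigma - λ_1 I), whose rows are
  r_1 = (-2, 0, 0),  r_2 = (0, -3, 0),  r_3 = (0, 0, 0).
  v is orthogonal to every row, so take v ∝ r_1 × r_2 = ((0)·(0) - (0)·(-3), (0)·(0) - (-2)·(0), (-2)·(-3) - (0)·(0)) = (0, 0, 6).
  Rescale (divide by 6): u = (0, 0, 1).
  ||u|| = √((0)² + (0)² + (1)²) = √(1) = 1,  v_1 = u/||u|| ≈ (0, 0, 1) (||v_1|| = 1).

λ_1 = 8,  λ_2 = 6,  λ_3 = 5;  v_1 ≈ (0, 0, 1)


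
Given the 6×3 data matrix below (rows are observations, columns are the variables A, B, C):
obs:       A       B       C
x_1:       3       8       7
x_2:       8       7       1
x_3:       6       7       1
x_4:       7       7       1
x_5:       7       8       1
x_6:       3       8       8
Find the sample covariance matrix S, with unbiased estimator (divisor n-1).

Step 1 — column means:
  mean(A) = (3 + 8 + 6 + 7 + 7 + 3) / 6 = 34/6 = 5.6667
  mean(B) = (8 + 7 + 7 + 7 + 8 + 8) / 6 = 45/6 = 7.5
  mean(C) = (7 + 1 + 1 + 1 + 1 + 8) / 6 = 19/6 = 3.1667

Step 2 — sample covariance S[i,j] = (1/(n-1)) · Σ_k (x_{k,i} - mean_i) · (x_{k,j} - mean_j), with n-1 = 5.
  S[A,A] = ((-2.6667)·(-2.6667) + (2.3333)·(2.3333) + (0.3333)·(0.3333) + (1.3333)·(1.3333) + (1.3333)·(1.3333) + (-2.6667)·(-2.6667)) / 5 = 23.3333/5 = 4.6667
  S[A,B] = ((-2.6667)·(0.5) + (2.3333)·(-0.5) + (0.3333)·(-0.5) + (1.3333)·(-0.5) + (1.3333)·(0.5) + (-2.6667)·(0.5)) / 5 = -4/5 = -0.8
  S[A,C] = ((-2.6667)·(3.8333) + (2.3333)·(-2.1667) + (0.3333)·(-2.1667) + (1.3333)·(-2.1667) + (1.3333)·(-2.1667) + (-2.6667)·(4.8333)) / 5 = -34.6667/5 = -6.9333
  S[B,B] = ((0.5)·(0.5) + (-0.5)·(-0.5) + (-0.5)·(-0.5) + (-0.5)·(-0.5) + (0.5)·(0.5) + (0.5)·(0.5)) / 5 = 1.5/5 = 0.3
  S[B,C] = ((0.5)·(3.8333) + (-0.5)·(-2.1667) + (-0.5)·(-2.1667) + (-0.5)·(-2.1667) + (0.5)·(-2.1667) + (0.5)·(4.8333)) / 5 = 6.5/5 = 1.3
  S[C,C] = ((3.8333)·(3.8333) + (-2.1667)·(-2.1667) + (-2.1667)·(-2.1667) + (-2.1667)·(-2.1667) + (-2.1667)·(-2.1667) + (4.8333)·(4.8333)) / 5 = 56.8333/5 = 11.3667

S is symmetric (S[j,i] = S[i,j]). Assembling:

S = [[4.6667, -0.8, -6.9333],
 [-0.8, 0.3, 1.3],
 [-6.9333, 1.3, 11.3667]]


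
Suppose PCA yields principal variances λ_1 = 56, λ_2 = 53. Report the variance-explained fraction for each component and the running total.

Step 1 — total variance = trace(Sigma) = Σ λ_i = 56 + 53 = 109.

Step 2 — fraction explained by component i = λ_i / Σ λ:
  PC1: 56/109 = 0.5138
  PC2: 53/109 = 0.4862

Step 3 — cumulative fraction after k components = (λ_1 + ... + λ_k) / Σ λ:
  k = 1: 56/109 = 0.5138
  k = 2: (56 + 53)/109 = 109/109 = 1

Summary (fraction, with percent):

explained: PC1 0.5138 (51.38%), PC2 0.4862 (48.62%);  cumulative: 0.5138, 1


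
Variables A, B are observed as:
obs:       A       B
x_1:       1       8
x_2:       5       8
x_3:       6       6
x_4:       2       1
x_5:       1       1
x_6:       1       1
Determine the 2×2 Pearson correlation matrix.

Step 1 — column means:
  mean(A) = (1 + 5 + 6 + 2 + 1 + 1) / 6 = 16/6 = 2.6667
  mean(B) = (8 + 8 + 6 + 1 + 1 + 1) / 6 = 25/6 = 4.1667

Step 2 — sample variances and covariances s[i,j] = (1/(n-1)) · Σ_k (x_{k,i} - mean_i) · (x_{k,j} - mean_j), with n-1 = 5:
  s[A,A] = ((-1.6667)·(-1.6667) + (2.3333)·(2.3333) + (3.3333)·(3.3333) + (-0.6667)·(-0.6667) + (-1.6667)·(-1.6667) + (-1.6667)·(-1.6667)) / 5 = 25.3333/5 = 5.0667
  s[A,B] = ((-1.6667)·(3.8333) + (2.3333)·(3.8333) + (3.3333)·(1.8333) + (-0.6667)·(-3.1667) + (-1.6667)·(-3.1667) + (-1.6667)·(-3.1667)) / 5 = 21.3333/5 = 4.2667
  s[B,B] = ((3.8333)·(3.8333) + (3.8333)·(3.8333) + (1.8333)·(1.8333) + (-3.1667)·(-3.1667) + (-3.1667)·(-3.1667) + (-3.1667)·(-3.1667)) / 5 = 62.8333/5 = 12.5667
  Sample standard deviations s_i = √(s[i,i]):
  s(A) = √(5.0667) = 2.2509
  s(B) = √(12.5667) = 3.5449

Step 3 — r_{ij} = s_{ij} / (s_i · s_j):
  r[A,A] = 1 (diagonal).
  r[A,B] = 4.2667 / (2.2509 · 3.5449) = 4.2667 / 7.9794 = 0.5347
  r[B,B] = 1 (diagonal).

R is symmetric with unit diagonal. Assembling:

R = [[1, 0.5347],
 [0.5347, 1]]


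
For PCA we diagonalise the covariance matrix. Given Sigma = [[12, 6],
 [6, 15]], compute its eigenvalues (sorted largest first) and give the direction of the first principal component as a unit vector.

Step 1 — characteristic polynomial of 2×2 Sigma:
  det(Sigma - λI) = λ² - trace · λ + det = 0.
  trace = 12 + 15 = 27, det = 12·15 - (6)² = 144.
Step 2 — discriminant:
  Δ = trace² - 4·det = 729 - 576 = 153.
Step 3 — eigenvalues:
  λ = (trace ± √Δ)/2 = (27 ± 12.3693)/2,
  λ_1 = 19.6847,  λ_2 = 7.3153.

Step 4 — unit eigenvector for λ_1: solve (Sigma - λ_1 I)v = 0. First row:
  (12 - 19.6847)·v_x + (6)·v_y = 0, i.e. (-7.6847)·v_x + (6)·v_y = 0,
  so v ∝ (b, λ_1 - a) = (6, 7.6847) = u.
  ||u|| = √((6)² + (7.6847)²) = √(95.054) ≈ 9.7496,
  v_1 = u/||u|| ≈ (0.6154, 0.7882) (||v_1|| = 1).

λ_1 = 19.6847,  λ_2 = 7.3153;  v_1 ≈ (0.6154, 0.7882)


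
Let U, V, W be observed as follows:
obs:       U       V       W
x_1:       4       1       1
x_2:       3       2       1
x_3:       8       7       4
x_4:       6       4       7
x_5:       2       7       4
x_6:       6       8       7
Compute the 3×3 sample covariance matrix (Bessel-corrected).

Step 1 — column means:
  mean(U) = (4 + 3 + 8 + 6 + 2 + 6) / 6 = 29/6 = 4.8333
  mean(V) = (1 + 2 + 7 + 4 + 7 + 8) / 6 = 29/6 = 4.8333
  mean(W) = (1 + 1 + 4 + 7 + 4 + 7) / 6 = 24/6 = 4

Step 2 — sample covariance S[i,j] = (1/(n-1)) · Σ_k (x_{k,i} - mean_i) · (x_{k,j} - mean_j), with n-1 = 5.
  S[U,U] = ((-0.8333)·(-0.8333) + (-1.8333)·(-1.8333) + (3.1667)·(3.1667) + (1.1667)·(1.1667) + (-2.8333)·(-2.8333) + (1.1667)·(1.1667)) / 5 = 24.8333/5 = 4.9667
  S[U,V] = ((-0.8333)·(-3.8333) + (-1.8333)·(-2.8333) + (3.1667)·(2.1667) + (1.1667)·(-0.8333) + (-2.8333)·(2.1667) + (1.1667)·(3.1667)) / 5 = 11.8333/5 = 2.3667
  S[U,W] = ((-0.8333)·(-3) + (-1.8333)·(-3) + (3.1667)·(0) + (1.1667)·(3) + (-2.8333)·(0) + (1.1667)·(3)) / 5 = 15/5 = 3
  S[V,V] = ((-3.8333)·(-3.8333) + (-2.8333)·(-2.8333) + (2.1667)·(2.1667) + (-0.8333)·(-0.8333) + (2.1667)·(2.1667) + (3.1667)·(3.1667)) / 5 = 42.8333/5 = 8.5667
  S[V,W] = ((-3.8333)·(-3) + (-2.8333)·(-3) + (2.1667)·(0) + (-0.8333)·(3) + (2.1667)·(0) + (3.1667)·(3)) / 5 = 27/5 = 5.4
  S[W,W] = ((-3)·(-3) + (-3)·(-3) + (0)·(0) + (3)·(3) + (0)·(0) + (3)·(3)) / 5 = 36/5 = 7.2

S is symmetric (S[j,i] = S[i,j]). Assembling:

S = [[4.9667, 2.3667, 3],
 [2.3667, 8.5667, 5.4],
 [3, 5.4, 7.2]]


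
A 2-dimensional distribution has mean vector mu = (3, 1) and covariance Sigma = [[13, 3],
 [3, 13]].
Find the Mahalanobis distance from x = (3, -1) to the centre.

Step 1 — centre the observation: (x - mu) = (0, -2).

Step 2 — invert Sigma. det(Sigma) = 13·13 - (3)² = 160.
  Sigma^{-1} = (1/det) · [[d, -b], [-b, a]] = [[0.0812, -0.0188],
 [-0.0188, 0.0812]].

Step 3 — form the quadratic (x - mu)^T · Sigma^{-1} · (x - mu):
  Sigma^{-1} · (x - mu) = (0.0375, -0.1625).
  (x - mu)^T · [Sigma^{-1} · (x - mu)] = (0)·(0.0375) + (-2)·(-0.1625) = 0.325.

Step 4 — take square root: d = √(0.325) ≈ 0.5701.

d(x, mu) = √(0.325) ≈ 0.5701


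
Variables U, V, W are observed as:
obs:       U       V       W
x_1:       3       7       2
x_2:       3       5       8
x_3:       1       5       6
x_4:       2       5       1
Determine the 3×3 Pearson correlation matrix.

Step 1 — column means:
  mean(U) = (3 + 3 + 1 + 2) / 4 = 9/4 = 2.25
  mean(V) = (7 + 5 + 5 + 5) / 4 = 22/4 = 5.5
  mean(W) = (2 + 8 + 6 + 1) / 4 = 17/4 = 4.25

Step 2 — sample variances and covariances s[i,j] = (1/(n-1)) · Σ_k (x_{k,i} - mean_i) · (x_{k,j} - mean_j), with n-1 = 3:
  s[U,U] = ((0.75)·(0.75) + (0.75)·(0.75) + (-1.25)·(-1.25) + (-0.25)·(-0.25)) / 3 = 2.75/3 = 0.9167
  s[U,V] = ((0.75)·(1.5) + (0.75)·(-0.5) + (-1.25)·(-0.5) + (-0.25)·(-0.5)) / 3 = 1.5/3 = 0.5
  s[U,W] = ((0.75)·(-2.25) + (0.75)·(3.75) + (-1.25)·(1.75) + (-0.25)·(-3.25)) / 3 = -0.25/3 = -0.0833
  s[V,V] = ((1.5)·(1.5) + (-0.5)·(-0.5) + (-0.5)·(-0.5) + (-0.5)·(-0.5)) / 3 = 3/3 = 1
  s[V,W] = ((1.5)·(-2.25) + (-0.5)·(3.75) + (-0.5)·(1.75) + (-0.5)·(-3.25)) / 3 = -4.5/3 = -1.5
  s[W,W] = ((-2.25)·(-2.25) + (3.75)·(3.75) + (1.75)·(1.75) + (-3.25)·(-3.25)) / 3 = 32.75/3 = 10.9167
  Sample standard deviations s_i = √(s[i,i]):
  s(U) = √(0.9167) = 0.9574
  s(V) = √(1) = 1
  s(W) = √(10.9167) = 3.304

Step 3 — r_{ij} = s_{ij} / (s_i · s_j):
  r[U,U] = 1 (diagonal).
  r[U,V] = 0.5 / (0.9574 · 1) = 0.5 / 0.9574 = 0.5222
  r[U,W] = -0.0833 / (0.9574 · 3.304) = -0.0833 / 3.1634 = -0.0263
  r[V,V] = 1 (diagonal).
  r[V,W] = -1.5 / (1 · 3.304) = -1.5 / 3.304 = -0.454
  r[W,W] = 1 (diagonal).

R is symmetric with unit diagonal. Assembling:

R = [[1, 0.5222, -0.0263],
 [0.5222, 1, -0.454],
 [-0.0263, -0.454, 1]]


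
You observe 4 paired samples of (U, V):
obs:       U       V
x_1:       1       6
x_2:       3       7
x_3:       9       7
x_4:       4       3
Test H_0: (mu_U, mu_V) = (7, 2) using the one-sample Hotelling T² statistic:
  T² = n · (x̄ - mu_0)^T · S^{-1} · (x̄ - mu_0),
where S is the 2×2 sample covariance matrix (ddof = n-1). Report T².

Step 1 — sample mean vector:
  mean(U) = (1 + 3 + 9 + 4) / 4 = 17/4 = 4.25
  mean(V) = (6 + 7 + 7 + 3) / 4 = 23/4 = 5.75
  x̄ = (4.25, 5.75),  deviation x̄ - mu_0 = (4.25, 5.75) - (7, 2) = (-2.75, 3.75).

Step 2 — sample covariance matrix, S[i,j] = (1/(n-1)) · Σ_k (x_{k,i} - mean_i) · (x_{k,j} - mean_j), divisor n-1 = 3:
  S[U,U] = ((-3.25)·(-3.25) + (-1.25)·(-1.25) + (4.75)·(4.75) + (-0.25)·(-0.25)) / 3 = 34.75/3 = 11.5833
  S[U,V] = ((-3.25)·(0.25) + (-1.25)·(1.25) + (4.75)·(1.25) + (-0.25)·(-2.75)) / 3 = 4.25/3 = 1.4167
  S[V,V] = ((0.25)·(0.25) + (1.25)·(1.25) + (1.25)·(1.25) + (-2.75)·(-2.75)) / 3 = 10.75/3 = 3.5833
  S = [[11.5833, 1.4167],
 [1.4167, 3.5833]].

Step 3 — invert S. det(S) = 11.5833·3.5833 - (1.4167)² = 39.5.
  S^{-1} = (1/det) · [[d, -b], [-b, a]] = [[0.0907, -0.0359],
 [-0.0359, 0.2932]].

Step 4 — quadratic form (x̄ - mu_0)^T · S^{-1} · (x̄ - mu_0):
  S^{-1} · (x̄ - mu_0) = (-0.384, 1.1983),
  (x̄ - mu_0)^T · [...] = (-2.75)·(-0.384) + (3.75)·(1.1983) = 5.5496.

Step 5 — scale by n: T² = 4 · 5.5496 = 22.1983.

T² ≈ 22.1983


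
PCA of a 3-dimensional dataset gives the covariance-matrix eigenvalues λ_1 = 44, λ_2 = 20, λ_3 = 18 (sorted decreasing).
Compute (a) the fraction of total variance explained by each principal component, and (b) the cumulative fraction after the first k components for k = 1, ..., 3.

Step 1 — total variance = trace(Sigma) = Σ λ_i = 44 + 20 + 18 = 82.

Step 2 — fraction explained by component i = λ_i / Σ λ:
  PC1: 44/82 = 0.5366
  PC2: 20/82 = 0.2439
  PC3: 18/82 = 0.2195

Step 3 — cumulative fraction after k components = (λ_1 + ... + λ_k) / Σ λ:
  k = 1: 44/82 = 0.5366
  k = 2: (44 + 20)/82 = 64/82 = 0.7805
  k = 3: (44 + 20 + 18)/82 = 82/82 = 1

Summary (fraction, with percent):

explained: PC1 0.5366 (53.66%), PC2 0.2439 (24.39%), PC3 0.2195 (21.95%);  cumulative: 0.5366, 0.7805, 1


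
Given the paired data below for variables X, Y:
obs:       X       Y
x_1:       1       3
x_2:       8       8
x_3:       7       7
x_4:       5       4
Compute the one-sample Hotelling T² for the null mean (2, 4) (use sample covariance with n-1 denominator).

Step 1 — sample mean vector:
  mean(X) = (1 + 8 + 7 + 5) / 4 = 21/4 = 5.25
  mean(Y) = (3 + 8 + 7 + 4) / 4 = 22/4 = 5.5
  x̄ = (5.25, 5.5),  deviation x̄ - mu_0 = (5.25, 5.5) - (2, 4) = (3.25, 1.5).

Step 2 — sample covariance matrix, S[i,j] = (1/(n-1)) · Σ_k (x_{k,i} - mean_i) · (x_{k,j} - mean_j), divisor n-1 = 3:
  S[X,X] = ((-4.25)·(-4.25) + (2.75)·(2.75) + (1.75)·(1.75) + (-0.25)·(-0.25)) / 3 = 28.75/3 = 9.5833
  S[X,Y] = ((-4.25)·(-2.5) + (2.75)·(2.5) + (1.75)·(1.5) + (-0.25)·(-1.5)) / 3 = 20.5/3 = 6.8333
  S[Y,Y] = ((-2.5)·(-2.5) + (2.5)·(2.5) + (1.5)·(1.5) + (-1.5)·(-1.5)) / 3 = 17/3 = 5.6667
  S = [[9.5833, 6.8333],
 [6.8333, 5.6667]].

Step 3 — invert S. det(S) = 9.5833·5.6667 - (6.8333)² = 7.6111.
  S^{-1} = (1/det) · [[d, -b], [-b, a]] = [[0.7445, -0.8978],
 [-0.8978, 1.2591]].

Step 4 — quadratic form (x̄ - mu_0)^T · S^{-1} · (x̄ - mu_0):
  S^{-1} · (x̄ - mu_0) = (1.073, -1.0292),
  (x̄ - mu_0)^T · [...] = (3.25)·(1.073) + (1.5)·(-1.0292) = 1.9434.

Step 5 — scale by n: T² = 4 · 1.9434 = 7.7737.

T² ≈ 7.7737


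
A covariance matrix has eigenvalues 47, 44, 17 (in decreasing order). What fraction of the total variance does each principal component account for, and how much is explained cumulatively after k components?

Step 1 — total variance = trace(Sigma) = Σ λ_i = 47 + 44 + 17 = 108.

Step 2 — fraction explained by component i = λ_i / Σ λ:
  PC1: 47/108 = 0.4352
  PC2: 44/108 = 0.4074
  PC3: 17/108 = 0.1574

Step 3 — cumulative fraction after k components = (λ_1 + ... + λ_k) / Σ λ:
  k = 1: 47/108 = 0.4352
  k = 2: (47 + 44)/108 = 91/108 = 0.8426
  k = 3: (47 + 44 + 17)/108 = 108/108 = 1

Summary (fraction, with percent):

explained: PC1 0.4352 (43.52%), PC2 0.4074 (40.74%), PC3 0.1574 (15.74%);  cumulative: 0.4352, 0.8426, 1


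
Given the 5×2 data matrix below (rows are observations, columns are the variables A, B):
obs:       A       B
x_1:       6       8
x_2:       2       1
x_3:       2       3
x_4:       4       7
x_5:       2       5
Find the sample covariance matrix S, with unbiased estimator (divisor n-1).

Step 1 — column means:
  mean(A) = (6 + 2 + 2 + 4 + 2) / 5 = 16/5 = 3.2
  mean(B) = (8 + 1 + 3 + 7 + 5) / 5 = 24/5 = 4.8

Step 2 — sample covariance S[i,j] = (1/(n-1)) · Σ_k (x_{k,i} - mean_i) · (x_{k,j} - mean_j), with n-1 = 4.
  S[A,A] = ((2.8)·(2.8) + (-1.2)·(-1.2) + (-1.2)·(-1.2) + (0.8)·(0.8) + (-1.2)·(-1.2)) / 4 = 12.8/4 = 3.2
  S[A,B] = ((2.8)·(3.2) + (-1.2)·(-3.8) + (-1.2)·(-1.8) + (0.8)·(2.2) + (-1.2)·(0.2)) / 4 = 17.2/4 = 4.3
  S[B,B] = ((3.2)·(3.2) + (-3.8)·(-3.8) + (-1.8)·(-1.8) + (2.2)·(2.2) + (0.2)·(0.2)) / 4 = 32.8/4 = 8.2

S is symmetric (S[j,i] = S[i,j]). Assembling:

S = [[3.2, 4.3],
 [4.3, 8.2]]


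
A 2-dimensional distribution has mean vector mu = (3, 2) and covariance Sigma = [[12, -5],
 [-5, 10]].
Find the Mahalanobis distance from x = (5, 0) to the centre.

Step 1 — centre the observation: (x - mu) = (2, -2).

Step 2 — invert Sigma. det(Sigma) = 12·10 - (-5)² = 95.
  Sigma^{-1} = (1/det) · [[d, -b], [-b, a]] = [[0.1053, 0.0526],
 [0.0526, 0.1263]].

Step 3 — form the quadratic (x - mu)^T · Sigma^{-1} · (x - mu):
  Sigma^{-1} · (x - mu) = (0.1053, -0.1474).
  (x - mu)^T · [Sigma^{-1} · (x - mu)] = (2)·(0.1053) + (-2)·(-0.1474) = 0.5053.

Step 4 — take square root: d = √(0.5053) ≈ 0.7108.

d(x, mu) = √(0.5053) ≈ 0.7108


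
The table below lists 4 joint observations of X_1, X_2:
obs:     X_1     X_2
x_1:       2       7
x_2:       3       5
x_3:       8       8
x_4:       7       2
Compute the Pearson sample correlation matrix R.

Step 1 — column means:
  mean(X_1) = (2 + 3 + 8 + 7) / 4 = 20/4 = 5
  mean(X_2) = (7 + 5 + 8 + 2) / 4 = 22/4 = 5.5

Step 2 — sample variances and covariances s[i,j] = (1/(n-1)) · Σ_k (x_{k,i} - mean_i) · (x_{k,j} - mean_j), with n-1 = 3:
  s[X_1,X_1] = ((-3)·(-3) + (-2)·(-2) + (3)·(3) + (2)·(2)) / 3 = 26/3 = 8.6667
  s[X_1,X_2] = ((-3)·(1.5) + (-2)·(-0.5) + (3)·(2.5) + (2)·(-3.5)) / 3 = -3/3 = -1
  s[X_2,X_2] = ((1.5)·(1.5) + (-0.5)·(-0.5) + (2.5)·(2.5) + (-3.5)·(-3.5)) / 3 = 21/3 = 7
  Sample standard deviations s_i = √(s[i,i]):
  s(X_1) = √(8.6667) = 2.9439
  s(X_2) = √(7) = 2.6458

Step 3 — r_{ij} = s_{ij} / (s_i · s_j):
  r[X_1,X_1] = 1 (diagonal).
  r[X_1,X_2] = -1 / (2.9439 · 2.6458) = -1 / 7.7889 = -0.1284
  r[X_2,X_2] = 1 (diagonal).

R is symmetric with unit diagonal. Assembling:

R = [[1, -0.1284],
 [-0.1284, 1]]


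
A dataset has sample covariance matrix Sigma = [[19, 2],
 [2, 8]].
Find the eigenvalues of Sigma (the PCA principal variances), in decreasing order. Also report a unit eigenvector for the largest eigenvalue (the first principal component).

Step 1 — characteristic polynomial of 2×2 Sigma:
  det(Sigma - λI) = λ² - trace · λ + det = 0.
  trace = 19 + 8 = 27, det = 19·8 - (2)² = 148.
Step 2 — discriminant:
  Δ = trace² - 4·det = 729 - 592 = 137.
Step 3 — eigenvalues:
  λ = (trace ± √Δ)/2 = (27 ± 11.7047)/2,
  λ_1 = 19.3523,  λ_2 = 7.6477.

Step 4 — unit eigenvector for λ_1: solve (Sigma - λ_1 I)v = 0. First row:
  (19 - 19.3523)·v_x + (2)·v_y = 0, i.e. (-0.3523)·v_x + (2)·v_y = 0,
  so v ∝ (b, λ_1 - a) = (2, 0.3523) = u.
  ||u|| = √((2)² + (0.3523)²) = √(4.1242) ≈ 2.0308,
  v_1 = u/||u|| ≈ (0.9848, 0.1735) (||v_1|| = 1).

λ_1 = 19.3523,  λ_2 = 7.6477;  v_1 ≈ (0.9848, 0.1735)


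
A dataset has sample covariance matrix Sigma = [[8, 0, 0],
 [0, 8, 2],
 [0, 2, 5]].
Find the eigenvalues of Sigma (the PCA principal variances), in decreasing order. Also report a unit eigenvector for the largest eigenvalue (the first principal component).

Step 1 — characteristic polynomial p(λ) = det(λI - Sigma) = λ³ - tr·λ² + c_1·λ - det, where tr = trace, c_1 = sum of the principal 2×2 minors, det = det(Sigma):
  tr = 8 + 8 + 5 = 21,
  c_1 = (8·8 - (0)²) + (8·5 - (0)²) + (8·5 - (2)²) = 64 + 40 + 36 = 140,
  det = 8·(8·5 - (2)²) - (0)·((0)·5 - (2)·(0)) + (0)·((0)·(2) - 8·(0)) = 8·(36) - (0)·(0) + (0)·(0) = 288.
  So p(λ) = λ³ - 21λ² + 140λ - 288.
Step 2 — look for an integer root (rational root theorem: any rational root is an integer divisor of 288). Testing λ = 4:
  p(4) = 64 - 336 + 560 - 288 = 0  ✓
  Dividing out (λ - 4): p(λ) = (λ - 4)(λ² - 17λ + 72).
Step 3 — remaining eigenvalues from the quadratic λ² - 17λ + 72 = 0:
  Δ = 17² - 4·72 = 289 - 288 = 1,  λ = (17 ± √1)/2 = (17 ± 1)/2 = 9 or 8.
  Sorted: λ_1 = 9,  λ_2 = 8,  λ_3 = 4  (check: sum = 21 = tr ✓).

Step 4 — unit eigenvector for λ_1 = 9: v spans the null space of (Sigma - λ_1 I), whose rows are
  r_1 = (-1, 0, 0),  r_2 = (0, -1, 2),  r_3 = (0, 2, -4).
  v is orthogonal to every row, so take v ∝ r_1 × r_2 = ((0)·(2) - (0)·(-1), (0)·(0) - (-1)·(2), (-1)·(-1) - (0)·(0)) = (0, 2, 1).
  Let u = (0, 2, 1).
  ||u|| = √((0)² + (2)² + (1)²) = √(5) ≈ 2.2361,  v_1 = u/||u|| ≈ (0, 0.8944, 0.4472) (||v_1|| = 1).

λ_1 = 9,  λ_2 = 8,  λ_3 = 4;  v_1 ≈ (0, 0.8944, 0.4472)
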